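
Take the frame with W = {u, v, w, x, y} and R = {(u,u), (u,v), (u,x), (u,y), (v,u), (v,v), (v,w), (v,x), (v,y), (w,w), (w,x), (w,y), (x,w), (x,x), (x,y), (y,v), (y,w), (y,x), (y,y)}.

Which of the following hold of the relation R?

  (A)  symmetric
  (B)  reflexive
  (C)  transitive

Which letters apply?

(A) not symmetric: u R x but not x R u.
(B) reflexive: each world relates to itself.
(C) not transitive: u R v and v R w but not u R w.

B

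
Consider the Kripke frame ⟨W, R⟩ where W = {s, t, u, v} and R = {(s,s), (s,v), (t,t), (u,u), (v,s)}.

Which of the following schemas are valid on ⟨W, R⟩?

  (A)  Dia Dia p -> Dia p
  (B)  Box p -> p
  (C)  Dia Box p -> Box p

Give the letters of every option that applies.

R is not reflexive: not v R v.
R is not transitive: v R s and s R v but not v R v.
R is not euclidean: s R v and s R v but not v R v.
(A) Dia Dia p -> Dia p is the dual of axiom 4; it is valid on a frame exactly when R is transitive. R is not transitive, so not valid.
(B) Box p -> p is axiom T; it is valid on a frame exactly when R is reflexive. R is not reflexive, so not valid.
(C) Dia Box p -> Box p is the dual of axiom 5; it is valid on a frame exactly when R is euclidean. R is not euclidean, so not valid.

none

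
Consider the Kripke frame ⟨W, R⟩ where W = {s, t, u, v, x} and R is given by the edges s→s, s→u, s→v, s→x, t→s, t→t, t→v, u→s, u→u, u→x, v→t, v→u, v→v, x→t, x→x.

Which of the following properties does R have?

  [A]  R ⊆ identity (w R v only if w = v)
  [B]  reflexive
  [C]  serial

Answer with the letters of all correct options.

B, C

(A) not ⊆ identity: s R u with s ≠ u.
(B) reflexive: each world relates to itself.
(C) serial: every world has an R-successor.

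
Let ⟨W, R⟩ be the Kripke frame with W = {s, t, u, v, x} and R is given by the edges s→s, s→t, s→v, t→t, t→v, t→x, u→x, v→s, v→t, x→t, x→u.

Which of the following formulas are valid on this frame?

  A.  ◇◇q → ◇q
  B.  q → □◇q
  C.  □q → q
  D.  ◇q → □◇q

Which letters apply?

R is not reflexive: not u R u.
R is not symmetric: s R t but not t R s.
R is not transitive: s R t and t R x but not s R x.
R is not euclidean: s R t and s R s but not t R s.
(A) ◇◇q → ◇q is the dual of axiom 4, which corresponds to transitivity. R is not transitive — not valid.
(B) axiom B: valid iff R is symmetric. R is not symmetric — not valid.
(C) axiom T: valid iff R is reflexive. R is not reflexive — not valid.
(D) ◇q → □◇q is axiom 5, which corresponds to the euclidean property. R is not euclidean — not valid.

none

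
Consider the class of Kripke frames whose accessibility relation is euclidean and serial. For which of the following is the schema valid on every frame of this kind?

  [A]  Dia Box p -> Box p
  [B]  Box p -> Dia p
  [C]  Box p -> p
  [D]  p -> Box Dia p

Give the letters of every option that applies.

A, B

(A) Dia Box p -> Box p is the dual of axiom 5; it is valid on a frame exactly when R is euclidean. Every such R is euclidean, so valid.
(B) axiom D: valid iff R is serial. Every such R is serial — valid.
(C) Box p -> p (axiom T) characterises the reflexive frames. Such an R need not be reflexive — not valid.
(D) p -> Box Dia p is axiom B; it is valid on a frame exactly when R is symmetric. Such an R need not be symmetric, so not valid.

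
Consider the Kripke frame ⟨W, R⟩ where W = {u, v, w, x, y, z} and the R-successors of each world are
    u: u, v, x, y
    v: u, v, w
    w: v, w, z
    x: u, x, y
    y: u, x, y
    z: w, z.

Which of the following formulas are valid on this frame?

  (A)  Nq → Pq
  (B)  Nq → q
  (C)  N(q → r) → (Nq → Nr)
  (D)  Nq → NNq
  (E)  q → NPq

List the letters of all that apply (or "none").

R is reflexive: each world relates to itself.
R is symmetric: every R-edge is matched by its reverse.
R is not transitive: u R v and v R w but not u R w.
R is serial: every world has an R-successor.
(A) Nq → Pq is axiom D, which corresponds to seriality. R is serial — valid.
(B) axiom T: valid iff R is reflexive. R is reflexive — valid.
(C) N(q → r) → (Nq → Nr) is axiom K, valid on every Kripke frame — valid.
(D) Nq → NNq is axiom 4, which corresponds to transitivity. R is not transitive — not valid.
(E) q → NPq (axiom B) characterises the symmetric frames. R is symmetric — valid.

A, B, C, E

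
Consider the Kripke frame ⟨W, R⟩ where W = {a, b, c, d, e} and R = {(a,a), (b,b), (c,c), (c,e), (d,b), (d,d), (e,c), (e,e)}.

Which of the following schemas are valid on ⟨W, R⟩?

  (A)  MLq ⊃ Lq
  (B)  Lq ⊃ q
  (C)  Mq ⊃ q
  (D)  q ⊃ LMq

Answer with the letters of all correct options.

R is reflexive: each world relates to itself.
R is not symmetric: d R b but not b R d.
R is not euclidean: d R b and d R d but not b R d.
R is not a subset of the identity: c R e with c ≠ e.
(A) MLq ⊃ Lq (the dual of axiom 5) characterises the euclidean frames. R is not euclidean — not valid.
(B) Lq ⊃ q is axiom T; it is valid on a frame exactly when R is reflexive. R is reflexive, so valid.
(C) Mq ⊃ q (the converse of T) corresponds to R being a subset of the identity. Here R ⊄ identity, so not valid.
(D) q ⊃ LMq (axiom B) characterises the symmetric frames. R is not symmetric — not valid.

B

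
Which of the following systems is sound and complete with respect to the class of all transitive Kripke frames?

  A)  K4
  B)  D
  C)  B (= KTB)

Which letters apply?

A

(A) K4 is determined by exactly this class.
(B) D is determined by the class of serial frames.
(C) B (= KTB) is determined by the class of reflexive and symmetric frames.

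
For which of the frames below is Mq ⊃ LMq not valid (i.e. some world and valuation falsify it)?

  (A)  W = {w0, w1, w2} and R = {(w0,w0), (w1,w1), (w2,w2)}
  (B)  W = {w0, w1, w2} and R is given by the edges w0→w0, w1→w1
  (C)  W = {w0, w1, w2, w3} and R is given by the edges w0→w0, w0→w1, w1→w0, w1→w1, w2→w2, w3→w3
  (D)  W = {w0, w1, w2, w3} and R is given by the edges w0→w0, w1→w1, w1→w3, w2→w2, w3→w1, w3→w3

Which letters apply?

none

The schema Mq ⊃ LMq is axiom 5; it is valid on a frame iff R is euclidean.
(A) R is euclidean (any two R-successors of the same world are R-related), so the schema is valid here.
(B) R is euclidean (any two R-successors of the same world are R-related), so the schema is valid here.
(C) R is euclidean (any two R-successors of the same world are R-related), so the schema is valid here.
(D) R is euclidean (any two R-successors of the same world are R-related), so the schema is valid here.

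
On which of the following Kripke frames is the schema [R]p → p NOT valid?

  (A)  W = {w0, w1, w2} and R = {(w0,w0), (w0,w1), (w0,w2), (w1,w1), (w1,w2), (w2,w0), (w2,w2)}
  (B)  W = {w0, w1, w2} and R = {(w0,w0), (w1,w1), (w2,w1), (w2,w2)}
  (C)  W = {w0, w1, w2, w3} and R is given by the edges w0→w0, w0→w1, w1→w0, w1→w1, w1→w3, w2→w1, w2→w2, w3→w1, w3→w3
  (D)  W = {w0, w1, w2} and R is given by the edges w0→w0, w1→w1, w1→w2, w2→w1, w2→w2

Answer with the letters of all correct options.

none

The schema [R]p → p is axiom T; it is valid on a frame iff R is reflexive.
(A) R is reflexive (each world relates to itself), so the schema is valid here.
(B) R is reflexive (each world relates to itself), so the schema is valid here.
(C) R is reflexive (each world relates to itself), so the schema is valid here.
(D) R is reflexive (each world relates to itself), so the schema is valid here.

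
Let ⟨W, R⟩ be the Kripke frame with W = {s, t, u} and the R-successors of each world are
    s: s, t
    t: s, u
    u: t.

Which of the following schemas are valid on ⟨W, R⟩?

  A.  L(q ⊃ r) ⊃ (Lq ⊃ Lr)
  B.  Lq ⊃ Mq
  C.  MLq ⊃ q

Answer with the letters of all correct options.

A, B, C

R is symmetric: every R-edge is matched by its reverse.
R is serial: every world has an R-successor.
(A) this is just K, valid on every normal frame.
(B) Lq ⊃ Mq is axiom D, which corresponds to seriality. R is serial — valid.
(C) MLq ⊃ q (the dual of axiom B) characterises the symmetric frames. R is symmetric — valid.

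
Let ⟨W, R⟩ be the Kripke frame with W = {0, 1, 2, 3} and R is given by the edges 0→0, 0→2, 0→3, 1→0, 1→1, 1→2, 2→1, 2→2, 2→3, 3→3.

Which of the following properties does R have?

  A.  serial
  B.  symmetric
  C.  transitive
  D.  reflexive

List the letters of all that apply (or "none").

A, D

(A) serial: every world has an R-successor.
(B) not symmetric: 0 R 2 but not 2 R 0.
(C) not transitive: 0 R 2 and 2 R 1 but not 0 R 1.
(D) reflexive: each world relates to itself.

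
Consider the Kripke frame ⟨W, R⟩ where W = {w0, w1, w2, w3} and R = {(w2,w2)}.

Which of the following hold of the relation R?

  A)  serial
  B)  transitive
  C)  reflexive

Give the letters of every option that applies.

B

(A) not serial: w0 has no R-successor.
(B) transitive: R is closed under composition.
(C) not reflexive: not w0 R w0.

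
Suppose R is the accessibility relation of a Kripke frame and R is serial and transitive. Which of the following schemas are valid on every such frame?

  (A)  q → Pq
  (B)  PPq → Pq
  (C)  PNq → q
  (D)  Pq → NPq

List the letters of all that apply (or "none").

B

(A) the dual of axiom T: valid iff R is reflexive. Such an R need not be reflexive — not valid.
(B) PPq → Pq is the dual of axiom 4; it is valid on a frame exactly when R is transitive. Every such R is transitive, so valid.
(C) PNq → q is the dual of axiom B; it is valid on a frame exactly when R is symmetric. Such an R need not be symmetric, so not valid.
(D) Pq → NPq (axiom 5) characterises the euclidean frames. Such an R need not be euclidean — not valid.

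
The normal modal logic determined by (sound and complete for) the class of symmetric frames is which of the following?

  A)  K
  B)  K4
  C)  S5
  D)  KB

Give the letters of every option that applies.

D

(A) K is determined by the class of arbitrary frames.
(B) K4 is determined by the class of transitive frames.
(C) S5 is determined by the class of reflexive, symmetric, and transitive frames.
(D) KB is determined by exactly this class.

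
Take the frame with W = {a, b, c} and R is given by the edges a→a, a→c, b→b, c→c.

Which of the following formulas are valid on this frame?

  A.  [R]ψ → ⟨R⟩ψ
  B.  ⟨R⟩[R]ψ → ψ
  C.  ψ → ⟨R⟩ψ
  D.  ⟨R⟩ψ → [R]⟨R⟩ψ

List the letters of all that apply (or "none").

R is reflexive: each world relates to itself.
R is not symmetric: a R c but not c R a.
R is not euclidean: a R c and a R a but not c R a.
R is serial: every world has an R-successor.
(A) [R]ψ → ⟨R⟩ψ is axiom D, which corresponds to seriality. R is serial — valid.
(B) the dual of axiom B: valid iff R is symmetric. R is not symmetric — not valid.
(C) ψ → ⟨R⟩ψ (the dual of axiom T) characterises the reflexive frames. R is reflexive — valid.
(D) axiom 5: valid iff R is euclidean. R is not euclidean — not valid.

A, C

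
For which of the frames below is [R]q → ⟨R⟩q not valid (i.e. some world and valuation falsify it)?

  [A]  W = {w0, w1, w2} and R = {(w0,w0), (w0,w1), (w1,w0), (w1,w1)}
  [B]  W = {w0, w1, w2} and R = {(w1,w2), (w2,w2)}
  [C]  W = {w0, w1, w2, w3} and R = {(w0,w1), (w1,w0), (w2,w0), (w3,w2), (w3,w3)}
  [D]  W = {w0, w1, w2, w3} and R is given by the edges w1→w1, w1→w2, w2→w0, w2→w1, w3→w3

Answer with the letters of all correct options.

The schema [R]q → ⟨R⟩q is axiom D; it is valid on a frame iff R is serial.
(A) R is not serial (w2 has no R-successor), so the schema fails here.
(B) R is not serial (w0 has no R-successor), so the schema fails here.
(C) R is serial (every world has an R-successor), so the schema is valid here.
(D) R is not serial (w0 has no R-successor), so the schema fails here.

A, B, D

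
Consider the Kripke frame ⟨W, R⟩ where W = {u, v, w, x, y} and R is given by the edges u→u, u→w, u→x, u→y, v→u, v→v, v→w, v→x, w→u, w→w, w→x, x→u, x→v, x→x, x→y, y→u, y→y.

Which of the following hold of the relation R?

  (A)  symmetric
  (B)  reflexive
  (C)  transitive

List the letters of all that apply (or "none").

B

(A) not symmetric: v R u but not u R v.
(B) reflexive: each world relates to itself.
(C) not transitive: u R x and x R v but not u R v.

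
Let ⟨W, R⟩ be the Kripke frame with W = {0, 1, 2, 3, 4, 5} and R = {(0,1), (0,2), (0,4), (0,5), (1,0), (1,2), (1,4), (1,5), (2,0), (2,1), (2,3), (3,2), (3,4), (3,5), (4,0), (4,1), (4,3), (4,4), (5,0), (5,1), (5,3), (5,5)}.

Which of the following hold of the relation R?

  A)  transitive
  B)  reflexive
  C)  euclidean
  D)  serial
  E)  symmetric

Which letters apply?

(A) not transitive: 0 R 1 and 1 R 0 but not 0 R 0.
(B) not reflexive: not 0 R 0.
(C) not euclidean: 0 R 2 and 0 R 4 but not 2 R 4.
(D) serial: every world has an R-successor.
(E) symmetric: every R-edge is matched by its reverse.

D, E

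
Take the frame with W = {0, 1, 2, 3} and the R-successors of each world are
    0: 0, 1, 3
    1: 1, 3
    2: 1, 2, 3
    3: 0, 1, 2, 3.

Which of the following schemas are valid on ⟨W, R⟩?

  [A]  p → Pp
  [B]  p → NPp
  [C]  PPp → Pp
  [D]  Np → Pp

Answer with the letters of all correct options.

A, D

R is reflexive: each world relates to itself.
R is not symmetric: 0 R 1 but not 1 R 0.
R is not transitive: 0 R 3 and 3 R 2 but not 0 R 2.
R is serial: every world has an R-successor.
(A) the dual of axiom T: valid iff R is reflexive. R is reflexive — valid.
(B) axiom B: valid iff R is symmetric. R is not symmetric — not valid.
(C) PPp → Pp (the dual of axiom 4) characterises the transitive frames. R is not transitive — not valid.
(D) Np → Pp is axiom D; it is valid on a frame exactly when R is serial. R is serial, so valid.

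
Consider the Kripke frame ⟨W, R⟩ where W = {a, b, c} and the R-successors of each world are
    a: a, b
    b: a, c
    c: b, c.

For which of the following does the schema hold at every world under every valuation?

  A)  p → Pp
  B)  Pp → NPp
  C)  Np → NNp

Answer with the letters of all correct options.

none

R is not reflexive: not b R b.
R is not transitive: a R b and b R c but not a R c.
R is not euclidean: b R a and b R c but not a R c.
(A) p → Pp (the dual of axiom T) characterises the reflexive frames. R is not reflexive — not valid.
(B) Pp → NPp is axiom 5; it is valid on a frame exactly when R is euclidean. R is not euclidean, so not valid.
(C) Np → NNp is axiom 4; it is valid on a frame exactly when R is transitive. R is not transitive, so not valid.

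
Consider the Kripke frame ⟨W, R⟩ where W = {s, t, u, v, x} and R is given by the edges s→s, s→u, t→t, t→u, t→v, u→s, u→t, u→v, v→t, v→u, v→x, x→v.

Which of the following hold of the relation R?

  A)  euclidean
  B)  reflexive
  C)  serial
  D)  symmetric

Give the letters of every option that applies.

(A) not euclidean: u R s and u R t but not s R t.
(B) not reflexive: not u R u.
(C) serial: every world has an R-successor.
(D) symmetric: every R-edge is matched by its reverse.

C, D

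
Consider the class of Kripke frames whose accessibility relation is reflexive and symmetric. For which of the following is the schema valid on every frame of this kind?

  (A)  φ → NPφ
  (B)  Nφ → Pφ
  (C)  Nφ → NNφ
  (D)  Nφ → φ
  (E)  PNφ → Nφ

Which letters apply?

Reflexive relations are serial.
(A) φ → NPφ is axiom B; it is valid on a frame exactly when R is symmetric. Every such R is symmetric, so valid.
(B) Nφ → Pφ (axiom D) characterises the serial frames. Every such R is serial — valid.
(C) Nφ → NNφ is axiom 4; it is valid on a frame exactly when R is transitive. Such an R need not be transitive, so not valid.
(D) axiom T: valid iff R is reflexive. Every such R is reflexive — valid.
(E) PNφ → Nφ is the dual of axiom 5; it is valid on a frame exactly when R is euclidean. Such an R need not be euclidean, so not valid.

A, B, D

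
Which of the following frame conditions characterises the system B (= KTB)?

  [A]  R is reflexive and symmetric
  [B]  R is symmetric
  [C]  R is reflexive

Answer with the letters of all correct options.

A

(A) B (= KTB) is sound and complete for exactly this class.
(B) this class determines KB, not B (= KTB).
(C) this class determines T (= KT), not B (= KTB).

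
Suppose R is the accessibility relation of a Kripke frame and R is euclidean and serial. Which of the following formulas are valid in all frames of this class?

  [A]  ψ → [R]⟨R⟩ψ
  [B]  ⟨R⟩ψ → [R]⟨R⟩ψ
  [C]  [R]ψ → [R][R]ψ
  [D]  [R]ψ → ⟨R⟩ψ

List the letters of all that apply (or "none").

(A) ψ → [R]⟨R⟩ψ is axiom B, which corresponds to symmetry. Such an R need not be symmetric — not valid.
(B) ⟨R⟩ψ → [R]⟨R⟩ψ is axiom 5, which corresponds to the euclidean property. Every such R is euclidean — valid.
(C) [R]ψ → [R][R]ψ is axiom 4; it is valid on a frame exactly when R is transitive. Such an R need not be transitive, so not valid.
(D) axiom D: valid iff R is serial. Every such R is serial — valid.

B, D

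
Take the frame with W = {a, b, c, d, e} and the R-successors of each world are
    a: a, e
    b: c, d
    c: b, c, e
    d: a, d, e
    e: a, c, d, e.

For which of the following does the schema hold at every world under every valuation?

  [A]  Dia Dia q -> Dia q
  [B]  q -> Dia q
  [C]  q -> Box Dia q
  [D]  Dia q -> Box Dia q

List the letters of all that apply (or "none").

R is not reflexive: not b R b.
R is not symmetric: b R d but not d R b.
R is not transitive: a R e and e R c but not a R c.
R is not euclidean: b R c and b R d but not c R d.
(A) Dia Dia q -> Dia q is the dual of axiom 4; it is valid on a frame exactly when R is transitive. R is not transitive, so not valid.
(B) q -> Dia q (the dual of axiom T) characterises the reflexive frames. R is not reflexive — not valid.
(C) axiom B: valid iff R is symmetric. R is not symmetric — not valid.
(D) Dia q -> Box Dia q (axiom 5) characterises the euclidean frames. R is not euclidean — not valid.

none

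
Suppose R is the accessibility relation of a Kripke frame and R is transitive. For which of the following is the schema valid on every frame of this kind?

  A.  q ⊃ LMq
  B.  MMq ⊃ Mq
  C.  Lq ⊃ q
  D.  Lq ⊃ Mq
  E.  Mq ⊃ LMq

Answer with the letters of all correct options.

B

(A) axiom B: valid iff R is symmetric. Such an R need not be symmetric — not valid.
(B) MMq ⊃ Mq is the dual of axiom 4, which corresponds to transitivity. Every such R is transitive — valid.
(C) Lq ⊃ q is axiom T; it is valid on a frame exactly when R is reflexive. Such an R need not be reflexive, so not valid.
(D) axiom D: valid iff R is serial. Such an R need not be serial — not valid.
(E) Mq ⊃ LMq is axiom 5; it is valid on a frame exactly when R is euclidean. Such an R need not be euclidean, so not valid.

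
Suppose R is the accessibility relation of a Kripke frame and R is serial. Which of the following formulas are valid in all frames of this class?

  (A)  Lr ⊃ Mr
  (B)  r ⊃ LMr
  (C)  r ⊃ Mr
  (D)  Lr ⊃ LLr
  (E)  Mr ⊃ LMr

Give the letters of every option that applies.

A

(A) Lr ⊃ Mr is axiom D; it is valid on a frame exactly when R is serial. Every such R is serial, so valid.
(B) axiom B: valid iff R is symmetric. Such an R need not be symmetric — not valid.
(C) r ⊃ Mr is the dual of axiom T, which corresponds to reflexivity. Such an R need not be reflexive — not valid.
(D) axiom 4: valid iff R is transitive. Such an R need not be transitive — not valid.
(E) Mr ⊃ LMr is axiom 5; it is valid on a frame exactly when R is euclidean. Such an R need not be euclidean, so not valid.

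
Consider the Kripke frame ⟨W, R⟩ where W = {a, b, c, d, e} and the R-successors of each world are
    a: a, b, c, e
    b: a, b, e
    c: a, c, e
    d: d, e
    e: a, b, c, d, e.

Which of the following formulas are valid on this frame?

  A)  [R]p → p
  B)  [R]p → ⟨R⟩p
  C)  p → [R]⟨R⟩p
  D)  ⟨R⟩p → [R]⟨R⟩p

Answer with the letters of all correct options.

R is reflexive: each world relates to itself.
R is symmetric: every R-edge is matched by its reverse.
R is not euclidean: a R b and a R c but not b R c.
R is serial: every world has an R-successor.
(A) [R]p → p is axiom T; it is valid on a frame exactly when R is reflexive. R is reflexive, so valid.
(B) axiom D: valid iff R is serial. R is serial — valid.
(C) axiom B: valid iff R is symmetric. R is symmetric — valid.
(D) ⟨R⟩p → [R]⟨R⟩p is axiom 5, which corresponds to the euclidean property. R is not euclidean — not valid.

A, B, C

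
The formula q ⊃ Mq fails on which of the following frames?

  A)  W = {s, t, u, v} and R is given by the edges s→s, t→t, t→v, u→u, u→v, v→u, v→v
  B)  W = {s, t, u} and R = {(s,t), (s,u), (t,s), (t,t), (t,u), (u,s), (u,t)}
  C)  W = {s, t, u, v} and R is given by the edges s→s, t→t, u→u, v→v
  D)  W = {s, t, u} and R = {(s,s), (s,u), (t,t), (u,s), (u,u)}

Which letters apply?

B

The schema q ⊃ Mq is the dual of axiom T; it is valid on a frame iff R is reflexive.
(A) R is reflexive (each world relates to itself), so the schema is valid here.
(B) R is not reflexive (not s R s), so the schema fails here.
(C) R is reflexive (each world relates to itself), so the schema is valid here.
(D) R is reflexive (each world relates to itself), so the schema is valid here.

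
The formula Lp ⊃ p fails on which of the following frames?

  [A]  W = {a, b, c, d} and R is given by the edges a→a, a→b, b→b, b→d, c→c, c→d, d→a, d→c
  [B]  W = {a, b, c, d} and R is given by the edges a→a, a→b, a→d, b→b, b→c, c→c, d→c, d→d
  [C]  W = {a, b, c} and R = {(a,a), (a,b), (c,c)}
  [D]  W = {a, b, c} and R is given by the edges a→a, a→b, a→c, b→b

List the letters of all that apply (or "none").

A, C, D

The schema Lp ⊃ p is axiom T; it is valid on a frame iff R is reflexive.
(A) R is not reflexive (not d R d), so the schema fails here.
(B) R is reflexive (each world relates to itself), so the schema is valid here.
(C) R is not reflexive (not b R b), so the schema fails here.
(D) R is not reflexive (not c R c), so the schema fails here.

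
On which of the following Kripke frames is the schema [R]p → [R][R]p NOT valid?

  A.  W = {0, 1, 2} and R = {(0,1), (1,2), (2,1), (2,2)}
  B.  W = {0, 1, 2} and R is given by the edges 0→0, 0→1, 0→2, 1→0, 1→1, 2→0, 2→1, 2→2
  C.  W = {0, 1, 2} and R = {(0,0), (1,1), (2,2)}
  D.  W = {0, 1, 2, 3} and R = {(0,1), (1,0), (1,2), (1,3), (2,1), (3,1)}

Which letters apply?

A, B, D

The schema [R]p → [R][R]p is axiom 4; it is valid on a frame iff R is transitive.
(A) R is not transitive (0 R 1 and 1 R 2 but not 0 R 2), so the schema fails here.
(B) R is not transitive (1 R 0 and 0 R 2 but not 1 R 2), so the schema fails here.
(C) R is transitive (R is closed under composition), so the schema is valid here.
(D) R is not transitive (0 R 1 and 1 R 0 but not 0 R 0), so the schema fails here.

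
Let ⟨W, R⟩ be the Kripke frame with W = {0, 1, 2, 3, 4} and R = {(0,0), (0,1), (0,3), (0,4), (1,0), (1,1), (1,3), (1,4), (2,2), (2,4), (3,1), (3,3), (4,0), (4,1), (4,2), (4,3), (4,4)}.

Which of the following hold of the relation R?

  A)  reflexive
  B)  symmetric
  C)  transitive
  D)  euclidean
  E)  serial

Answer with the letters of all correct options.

(A) reflexive: each world relates to itself.
(B) not symmetric: 0 R 3 but not 3 R 0.
(C) not transitive: 0 R 4 and 4 R 2 but not 0 R 2.
(D) not euclidean: 0 R 3 and 0 R 0 but not 3 R 0.
(E) serial: every world has an R-successor.

A, E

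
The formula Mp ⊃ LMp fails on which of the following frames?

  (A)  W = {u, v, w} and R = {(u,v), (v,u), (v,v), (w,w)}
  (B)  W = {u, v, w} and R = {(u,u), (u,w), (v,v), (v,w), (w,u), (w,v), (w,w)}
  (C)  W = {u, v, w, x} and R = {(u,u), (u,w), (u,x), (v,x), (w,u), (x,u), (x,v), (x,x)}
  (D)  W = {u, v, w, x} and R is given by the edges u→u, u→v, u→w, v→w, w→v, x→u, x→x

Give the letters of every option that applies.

The schema Mp ⊃ LMp is axiom 5; it is valid on a frame iff R is euclidean.
(A) R is not euclidean (v R u and v R u but not u R u), so the schema fails here.
(B) R is not euclidean (w R u and w R v but not u R v), so the schema fails here.
(C) R is not euclidean (u R w and u R x but not w R x), so the schema fails here.
(D) R is not euclidean (u R v and u R u but not v R u), so the schema fails here.

A, B, C, D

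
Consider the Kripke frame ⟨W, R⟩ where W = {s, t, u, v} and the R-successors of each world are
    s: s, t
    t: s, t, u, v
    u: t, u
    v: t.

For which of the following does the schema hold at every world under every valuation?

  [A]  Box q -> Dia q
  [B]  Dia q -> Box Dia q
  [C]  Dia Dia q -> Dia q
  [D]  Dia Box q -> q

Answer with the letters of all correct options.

R is symmetric: every R-edge is matched by its reverse.
R is not transitive: s R t and t R u but not s R u.
R is not euclidean: t R s and t R u but not s R u.
R is serial: every world has an R-successor.
(A) Box q -> Dia q is axiom D, which corresponds to seriality. R is serial — valid.
(B) axiom 5: valid iff R is euclidean. R is not euclidean — not valid.
(C) Dia Dia q -> Dia q is the dual of axiom 4; it is valid on a frame exactly when R is transitive. R is not transitive, so not valid.
(D) Dia Box q -> q is the dual of axiom B; it is valid on a frame exactly when R is symmetric. R is symmetric, so valid.

A, D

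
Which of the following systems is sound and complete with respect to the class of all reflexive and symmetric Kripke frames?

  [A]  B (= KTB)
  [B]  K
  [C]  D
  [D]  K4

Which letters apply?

(A) B (= KTB) is determined by exactly this class.
(B) K is determined by the class of arbitrary frames.
(C) D is determined by the class of serial frames.
(D) K4 is determined by the class of transitive frames.

A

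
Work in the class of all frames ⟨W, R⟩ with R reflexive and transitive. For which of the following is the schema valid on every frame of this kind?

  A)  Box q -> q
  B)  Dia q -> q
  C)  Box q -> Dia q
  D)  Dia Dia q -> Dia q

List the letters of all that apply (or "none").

A, C, D

Reflexive relations are serial.
(A) axiom T: valid iff R is reflexive. Every such R is reflexive — valid.
(B) Dia q -> q (the converse of T) corresponds to R being a subset of the identity. Such an R need not be a subset of the identity, so not valid.
(C) axiom D: valid iff R is serial. Every such R is serial — valid.
(D) Dia Dia q -> Dia q is the dual of axiom 4; it is valid on a frame exactly when R is transitive. Every such R is transitive, so valid.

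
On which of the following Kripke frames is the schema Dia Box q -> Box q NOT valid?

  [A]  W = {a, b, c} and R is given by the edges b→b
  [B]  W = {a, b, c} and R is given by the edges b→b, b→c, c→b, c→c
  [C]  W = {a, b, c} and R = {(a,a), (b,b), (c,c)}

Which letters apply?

none

The schema Dia Box q -> Box q is the dual of axiom 5; it is valid on a frame iff R is euclidean.
(A) R is euclidean (any two R-successors of the same world are R-related), so the schema is valid here.
(B) R is euclidean (any two R-successors of the same world are R-related), so the schema is valid here.
(C) R is euclidean (any two R-successors of the same world are R-related), so the schema is valid here.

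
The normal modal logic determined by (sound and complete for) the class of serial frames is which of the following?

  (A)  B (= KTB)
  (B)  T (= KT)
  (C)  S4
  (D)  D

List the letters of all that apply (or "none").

D

(A) B (= KTB) is determined by the class of reflexive and symmetric frames.
(B) T (= KT) is determined by the class of reflexive frames.
(C) S4 is determined by the class of reflexive and transitive frames.
(D) D is determined by exactly this class.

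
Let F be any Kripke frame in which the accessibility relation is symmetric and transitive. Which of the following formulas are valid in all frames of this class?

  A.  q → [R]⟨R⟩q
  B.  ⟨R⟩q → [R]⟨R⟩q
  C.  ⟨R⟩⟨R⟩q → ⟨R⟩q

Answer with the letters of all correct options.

A, B, C

A symmetric transitive relation is euclidean (uRv and uRw give vRu by symmetry, then vRw by transitivity).
(A) q → [R]⟨R⟩q (axiom B) characterises the symmetric frames. Every such R is symmetric — valid.
(B) ⟨R⟩q → [R]⟨R⟩q is axiom 5, which corresponds to the euclidean property. Every such R is euclidean — valid.
(C) ⟨R⟩⟨R⟩q → ⟨R⟩q is the dual of axiom 4; it is valid on a frame exactly when R is transitive. Every such R is transitive, so valid.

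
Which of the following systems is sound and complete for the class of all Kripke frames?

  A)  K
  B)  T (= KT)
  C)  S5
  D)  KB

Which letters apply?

A

(A) K is determined by exactly this class.
(B) T (= KT) is determined by the class of reflexive frames.
(C) S5 is determined by the class of reflexive, symmetric, and transitive frames.
(D) KB is determined by the class of symmetric frames.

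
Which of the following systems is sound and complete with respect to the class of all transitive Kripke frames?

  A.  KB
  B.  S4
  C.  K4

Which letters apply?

C

(A) KB is determined by the class of symmetric frames.
(B) S4 is determined by the class of reflexive and transitive frames.
(C) K4 is determined by exactly this class.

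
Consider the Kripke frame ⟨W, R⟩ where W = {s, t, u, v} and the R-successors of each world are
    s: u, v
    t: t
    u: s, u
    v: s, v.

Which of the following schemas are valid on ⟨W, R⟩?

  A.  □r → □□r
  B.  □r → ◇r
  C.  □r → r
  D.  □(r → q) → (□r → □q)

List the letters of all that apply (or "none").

B, D

R is not reflexive: not s R s.
R is not transitive: s R u and u R s but not s R s.
R is serial: every world has an R-successor.
(A) axiom 4: valid iff R is transitive. R is not transitive — not valid.
(B) □r → ◇r is axiom D, which corresponds to seriality. R is serial — valid.
(C) □r → r (axiom T) characterises the reflexive frames. R is not reflexive — not valid.
(D) this is just K, valid on every normal frame.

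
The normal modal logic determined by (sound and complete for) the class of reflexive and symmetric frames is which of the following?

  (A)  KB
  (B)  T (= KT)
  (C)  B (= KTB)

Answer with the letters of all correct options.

(A) KB is determined by the class of symmetric frames.
(B) T (= KT) is determined by the class of reflexive frames.
(C) B (= KTB) is determined by exactly this class.

C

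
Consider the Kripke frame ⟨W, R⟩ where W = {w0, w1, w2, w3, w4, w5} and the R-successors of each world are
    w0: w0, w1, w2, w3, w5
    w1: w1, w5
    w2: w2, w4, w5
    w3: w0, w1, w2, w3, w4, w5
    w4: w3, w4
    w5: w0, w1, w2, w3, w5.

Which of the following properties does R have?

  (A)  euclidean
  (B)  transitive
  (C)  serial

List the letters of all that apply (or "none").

(A) not euclidean: w0 R w1 and w0 R w0 but not w1 R w0.
(B) not transitive: w0 R w2 and w2 R w4 but not w0 R w4.
(C) serial: every world has an R-successor.

C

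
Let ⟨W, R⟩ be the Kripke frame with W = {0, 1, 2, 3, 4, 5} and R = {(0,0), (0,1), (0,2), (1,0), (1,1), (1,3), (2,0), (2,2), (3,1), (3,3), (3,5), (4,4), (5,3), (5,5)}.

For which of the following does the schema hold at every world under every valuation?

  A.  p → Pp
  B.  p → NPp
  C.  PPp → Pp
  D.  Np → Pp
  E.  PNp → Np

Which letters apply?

R is reflexive: each world relates to itself.
R is symmetric: every R-edge is matched by its reverse.
R is not transitive: 0 R 1 and 1 R 3 but not 0 R 3.
R is not euclidean: 0 R 1 and 0 R 2 but not 1 R 2.
R is serial: every world has an R-successor.
(A) p → Pp (the dual of axiom T) characterises the reflexive frames. R is reflexive — valid.
(B) axiom B: valid iff R is symmetric. R is symmetric — valid.
(C) PPp → Pp (the dual of axiom 4) characterises the transitive frames. R is not transitive — not valid.
(D) Np → Pp is axiom D; it is valid on a frame exactly when R is serial. R is serial, so valid.
(E) PNp → Np (the dual of axiom 5) characterises the euclidean frames. R is not euclidean — not valid.

A, B, D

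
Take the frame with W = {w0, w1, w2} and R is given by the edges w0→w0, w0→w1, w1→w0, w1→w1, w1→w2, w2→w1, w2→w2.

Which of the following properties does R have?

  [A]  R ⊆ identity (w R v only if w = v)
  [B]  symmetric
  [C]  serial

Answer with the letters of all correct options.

B, C

(A) not ⊆ identity: w0 R w1 with w0 ≠ w1.
(B) symmetric: every R-edge is matched by its reverse.
(C) serial: every world has an R-successor.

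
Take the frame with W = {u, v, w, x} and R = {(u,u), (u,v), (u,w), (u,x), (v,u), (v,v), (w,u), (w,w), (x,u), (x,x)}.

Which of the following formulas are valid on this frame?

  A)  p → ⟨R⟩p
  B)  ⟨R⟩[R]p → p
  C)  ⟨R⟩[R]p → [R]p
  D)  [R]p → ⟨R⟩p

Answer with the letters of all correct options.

A, B, D

R is reflexive: each world relates to itself.
R is symmetric: every R-edge is matched by its reverse.
R is not euclidean: u R v and u R w but not v R w.
R is serial: every world has an R-successor.
(A) p → ⟨R⟩p is the dual of axiom T, which corresponds to reflexivity. R is reflexive — valid.
(B) the dual of axiom B: valid iff R is symmetric. R is symmetric — valid.
(C) ⟨R⟩[R]p → [R]p (the dual of axiom 5) characterises the euclidean frames. R is not euclidean — not valid.
(D) axiom D: valid iff R is serial. R is serial — valid.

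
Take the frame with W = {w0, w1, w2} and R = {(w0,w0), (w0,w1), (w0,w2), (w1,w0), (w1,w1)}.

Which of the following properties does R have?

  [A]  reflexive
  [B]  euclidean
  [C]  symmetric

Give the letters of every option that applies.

(A) not reflexive: not w2 R w2.
(B) not euclidean: w0 R w1 and w0 R w2 but not w1 R w2.
(C) not symmetric: w0 R w2 but not w2 R w0.

none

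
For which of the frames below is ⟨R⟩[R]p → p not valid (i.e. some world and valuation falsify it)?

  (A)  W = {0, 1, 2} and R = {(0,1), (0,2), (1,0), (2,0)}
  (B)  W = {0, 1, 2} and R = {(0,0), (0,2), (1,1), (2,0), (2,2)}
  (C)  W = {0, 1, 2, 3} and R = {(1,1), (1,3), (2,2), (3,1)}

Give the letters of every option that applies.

The schema ⟨R⟩[R]p → p is the dual of axiom B; it is valid on a frame iff R is symmetric.
(A) R is symmetric (every R-edge is matched by its reverse), so the schema is valid here.
(B) R is symmetric (every R-edge is matched by its reverse), so the schema is valid here.
(C) R is symmetric (every R-edge is matched by its reverse), so the schema is valid here.

none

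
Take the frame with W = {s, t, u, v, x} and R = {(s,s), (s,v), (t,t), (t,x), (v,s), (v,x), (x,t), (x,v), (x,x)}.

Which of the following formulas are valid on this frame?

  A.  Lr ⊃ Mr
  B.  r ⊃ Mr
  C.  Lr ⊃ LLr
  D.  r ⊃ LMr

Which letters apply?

R is not reflexive: not u R u.
R is symmetric: every R-edge is matched by its reverse.
R is not transitive: s R v and v R x but not s R x.
R is not serial: u has no R-successor.
(A) Lr ⊃ Mr is axiom D, which corresponds to seriality. R is not serial — not valid.
(B) r ⊃ Mr is the dual of axiom T; it is valid on a frame exactly when R is reflexive. R is not reflexive, so not valid.
(C) Lr ⊃ LLr is axiom 4, which corresponds to transitivity. R is not transitive — not valid.
(D) r ⊃ LMr (axiom B) characterises the symmetric frames. R is symmetric — valid.

D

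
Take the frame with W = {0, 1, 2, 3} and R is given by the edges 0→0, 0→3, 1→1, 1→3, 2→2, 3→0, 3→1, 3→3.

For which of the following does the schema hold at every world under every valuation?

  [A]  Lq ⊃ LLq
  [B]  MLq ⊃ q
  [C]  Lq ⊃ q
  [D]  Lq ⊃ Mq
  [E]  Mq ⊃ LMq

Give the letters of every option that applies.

B, C, D

R is reflexive: each world relates to itself.
R is symmetric: every R-edge is matched by its reverse.
R is not transitive: 0 R 3 and 3 R 1 but not 0 R 1.
R is not euclidean: 3 R 0 and 3 R 1 but not 0 R 1.
R is serial: every world has an R-successor.
(A) Lq ⊃ LLq is axiom 4, which corresponds to transitivity. R is not transitive — not valid.
(B) MLq ⊃ q is the dual of axiom B, which corresponds to symmetry. R is symmetric — valid.
(C) Lq ⊃ q (axiom T) characterises the reflexive frames. R is reflexive — valid.
(D) Lq ⊃ Mq is axiom D; it is valid on a frame exactly when R is serial. R is serial, so valid.
(E) Mq ⊃ LMq (axiom 5) characterises the euclidean frames. R is not euclidean — not valid.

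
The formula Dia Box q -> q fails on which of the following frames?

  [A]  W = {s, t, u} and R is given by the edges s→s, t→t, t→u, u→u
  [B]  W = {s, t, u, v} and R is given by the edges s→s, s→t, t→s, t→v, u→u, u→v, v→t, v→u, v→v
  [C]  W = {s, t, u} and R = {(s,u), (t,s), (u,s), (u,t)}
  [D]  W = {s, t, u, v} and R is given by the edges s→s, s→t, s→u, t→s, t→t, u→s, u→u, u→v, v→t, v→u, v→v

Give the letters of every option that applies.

A, C, D

The schema Dia Box q -> q is the dual of axiom B; it is valid on a frame iff R is symmetric.
(A) R is not symmetric (t R u but not u R t), so the schema fails here.
(B) R is symmetric (every R-edge is matched by its reverse), so the schema is valid here.
(C) R is not symmetric (t R s but not s R t), so the schema fails here.
(D) R is not symmetric (v R t but not t R v), so the schema fails here.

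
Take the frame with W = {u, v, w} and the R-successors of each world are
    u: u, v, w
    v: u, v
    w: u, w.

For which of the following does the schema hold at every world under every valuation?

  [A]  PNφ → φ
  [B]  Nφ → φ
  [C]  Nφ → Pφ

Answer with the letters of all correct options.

A, B, C

R is reflexive: each world relates to itself.
R is symmetric: every R-edge is matched by its reverse.
R is serial: every world has an R-successor.
(A) the dual of axiom B: valid iff R is symmetric. R is symmetric — valid.
(B) Nφ → φ is axiom T; it is valid on a frame exactly when R is reflexive. R is reflexive, so valid.
(C) Nφ → Pφ (axiom D) characterises the serial frames. R is serial — valid.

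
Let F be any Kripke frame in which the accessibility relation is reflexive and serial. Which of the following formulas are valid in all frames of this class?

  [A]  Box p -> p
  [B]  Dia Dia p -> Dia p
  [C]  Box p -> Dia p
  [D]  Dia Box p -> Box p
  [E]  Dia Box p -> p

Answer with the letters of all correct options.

A, C

(A) Box p -> p is axiom T; it is valid on a frame exactly when R is reflexive. Every such R is reflexive, so valid.
(B) the dual of axiom 4: valid iff R is transitive. Such an R need not be transitive — not valid.
(C) Box p -> Dia p (axiom D) characterises the serial frames. Every such R is serial — valid.
(D) the dual of axiom 5: valid iff R is euclidean. Such an R need not be euclidean — not valid.
(E) the dual of axiom B: valid iff R is symmetric. Such an R need not be symmetric — not valid.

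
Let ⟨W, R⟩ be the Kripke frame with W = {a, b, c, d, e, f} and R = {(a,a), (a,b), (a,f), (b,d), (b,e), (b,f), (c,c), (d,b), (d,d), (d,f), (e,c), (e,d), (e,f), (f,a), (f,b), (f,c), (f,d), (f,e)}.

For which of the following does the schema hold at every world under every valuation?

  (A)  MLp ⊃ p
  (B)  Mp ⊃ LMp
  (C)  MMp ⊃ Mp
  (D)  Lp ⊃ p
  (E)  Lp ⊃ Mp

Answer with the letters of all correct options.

R is not reflexive: not b R b.
R is not symmetric: a R b but not b R a.
R is not transitive: a R b and b R d but not a R d.
R is not euclidean: a R b and a R a but not b R a.
R is serial: every world has an R-successor.
(A) the dual of axiom B: valid iff R is symmetric. R is not symmetric — not valid.
(B) Mp ⊃ LMp (axiom 5) characterises the euclidean frames. R is not euclidean — not valid.
(C) MMp ⊃ Mp (the dual of axiom 4) characterises the transitive frames. R is not transitive — not valid.
(D) Lp ⊃ p (axiom T) characterises the reflexive frames. R is not reflexive — not valid.
(E) Lp ⊃ Mp is axiom D, which corresponds to seriality. R is serial — valid.

E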